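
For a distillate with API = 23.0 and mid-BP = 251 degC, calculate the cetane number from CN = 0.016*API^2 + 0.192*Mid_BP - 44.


CN = 0.016 * 23.0^2 + 0.192 * 251 - 44
CN = 8.464 + 48.192 - 44 = 12.656

12.656


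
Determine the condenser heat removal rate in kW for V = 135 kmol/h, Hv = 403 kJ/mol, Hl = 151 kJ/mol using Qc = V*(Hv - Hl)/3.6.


Qc = 135 * (403 - 151) / 3.6 = 135 * 252 / 3.6 = 9450

9450 kW


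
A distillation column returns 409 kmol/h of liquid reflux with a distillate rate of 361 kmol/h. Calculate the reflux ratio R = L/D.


Reflux ratio definition: R = L / D (liquid returned / distillate withdrawn)
L = 409 kmol/h, D = 361 kmol/h
R = 409 / 361 = 1.133

1.133


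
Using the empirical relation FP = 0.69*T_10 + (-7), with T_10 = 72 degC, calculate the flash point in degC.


FP = 0.69 * 72 + (-7) = 42.68

42.68 degC


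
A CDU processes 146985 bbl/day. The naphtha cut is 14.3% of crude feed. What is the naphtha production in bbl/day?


Crude throughput = 146985 bbl/day
Fraction yield = 14.3%
yield = throughput * fraction / 100
yield = 146985 * 14.3 / 100 = 21018.855

21018.855 bbl/day


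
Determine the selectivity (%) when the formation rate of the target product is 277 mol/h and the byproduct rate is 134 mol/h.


Selectivity = desired / (desired + undesired) * 100
Total products = 277 + 134 = 411 mol/h
S = 277 / 411 * 100
= 0.6740 * 100
= 67.40 %

67.40 %


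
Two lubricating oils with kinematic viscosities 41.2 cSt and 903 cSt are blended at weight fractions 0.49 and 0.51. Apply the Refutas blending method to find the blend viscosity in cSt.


Refutas method: VBN_i = 14.534*ln(ln(visc_i + 0.8)) + 10.975, blended linearly by mass fraction; since VBN is linear in VBI_i = ln(ln(visc_i + 0.8)) and the fractions sum to 1, blend VBI directly: visc = exp(exp(VBI_blend)) - 0.8
VBI_1 = ln(ln(41.2 + 0.8)) = 1.31846
VBI_2 = ln(ln(903 + 0.8)) = 1.91789
VBI_blend = 0.49 * 1.31846 + 0.51 * 1.91789 = 1.62417
visc_blend = exp(exp(1.62417)) - 0.8 = 159.0

159.0 cSt


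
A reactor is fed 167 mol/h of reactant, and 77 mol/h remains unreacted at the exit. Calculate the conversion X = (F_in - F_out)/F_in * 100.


X = (F_in - F_out) / F_in * 100
Moles reacted = 167 - 77 = 90
X = 90 / 167 * 100
= 0.5389 * 100
= 53.89 %

53.89 %


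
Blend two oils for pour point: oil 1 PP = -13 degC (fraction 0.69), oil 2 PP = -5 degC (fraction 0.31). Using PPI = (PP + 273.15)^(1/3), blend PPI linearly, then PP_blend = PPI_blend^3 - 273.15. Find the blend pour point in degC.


PPI_1 = (-13 + 273.15)^(1/3) = 6.383731
PPI_2 = (-5 + 273.15)^(1/3) = 6.448508
PPI_blend = 0.69 * 6.383731 + 0.31 * 6.448508 = 6.403812
PP_blend = 6.403812^3 - 273.15 = 262.6127 - 273.15 = -10.54

-10.54 degC


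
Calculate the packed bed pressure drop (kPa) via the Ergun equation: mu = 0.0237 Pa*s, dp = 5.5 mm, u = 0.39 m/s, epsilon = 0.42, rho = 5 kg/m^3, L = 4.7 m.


dp = 5.5 mm = 0.0055 m
Viscous term = 150*0.0237*0.39*(1-0.42)^2 / (0.0055^2*0.42^3) = 208107
Inertial term = 1.75*5*0.39^2*(1-0.42) / (0.0055*0.42^3) = 1894.33
dP/L = 208107 + 1894.33 = 210001 Pa/m
dP = 210001 * 4.7 / 1000 = 987.0 kPa

987.0 kPa


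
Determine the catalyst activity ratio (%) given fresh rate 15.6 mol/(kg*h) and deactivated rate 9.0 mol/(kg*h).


Activity (%) = (rate_used / rate_fresh) * 100
rate_used = 9.0, rate_fresh = 15.6
= (9.0 / 15.6) * 100
= 0.5769 * 100 = 57.69

57.69 %


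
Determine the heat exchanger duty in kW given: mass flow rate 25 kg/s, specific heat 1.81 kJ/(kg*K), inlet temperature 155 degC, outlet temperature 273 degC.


Q = m_dot * cp * delta_T
delta_T = 273 - 155 = 118 K
Q = 25 * 1.81 * 118
= 45.25 * 118
= 5339.5 kW

5339.5 kW


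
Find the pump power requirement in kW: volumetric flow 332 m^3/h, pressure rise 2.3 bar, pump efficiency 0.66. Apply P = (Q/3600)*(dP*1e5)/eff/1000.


Q = 332 / 3600 = 0.0922222 m^3/s
P = 0.0922222 * (2.3 * 1e5) / 0.66 / 1000 = 32.14

32.14 kW


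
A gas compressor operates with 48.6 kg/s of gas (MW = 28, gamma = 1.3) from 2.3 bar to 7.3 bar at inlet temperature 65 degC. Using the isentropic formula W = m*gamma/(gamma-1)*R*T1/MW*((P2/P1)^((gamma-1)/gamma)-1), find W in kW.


Isentropic work: W = m*(gamma/(gamma-1))*(R*T1/MW)*((P2/P1)^((gamma-1)/gamma) - 1)
T1 = 65 + 273.15 = 338.15 K
Pressure ratio = 7.3 / 2.3 = 3.17391
Exponent = (1.3 - 1)/1.3 = 0.230769
(P2/P1)^exp - 1 = 3.17391^0.230769 - 1 = 0.305427
W = 48.6 * 1.3 / 0.3 * 8.314 * 338.15 / 28 * 0.305427 = 6458

6458 kW


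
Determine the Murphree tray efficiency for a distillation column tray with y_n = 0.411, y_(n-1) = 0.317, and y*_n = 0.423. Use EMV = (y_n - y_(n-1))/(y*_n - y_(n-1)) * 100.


Murphree vapor efficiency: EMV = (y_n - y_(n-1)) / (y*_n - y_(n-1)) * 100
EMV = (0.411 - 0.317) / (0.423 - 0.317) * 100 = 0.094 / 0.106 * 100 = 88.68

88.68 %


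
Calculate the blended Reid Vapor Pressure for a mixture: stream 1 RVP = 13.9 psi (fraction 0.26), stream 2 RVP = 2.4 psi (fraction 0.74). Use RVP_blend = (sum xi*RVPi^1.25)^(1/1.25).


Chevron index: RVP_blend = (sum xi*RVPi^1.25)^(1/1.25)
RVP^1.25 terms: 0.26 * 13.9^1.25 + 0.74 * 2.4^1.25 = 9.1887
RVP_blend = 9.1887^(1/1.25) = 5.897

5.897 psi


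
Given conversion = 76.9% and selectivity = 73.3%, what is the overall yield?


Overall yield = conversion (%) * selectivity (%) / 100
Conversion = 76.9%, Selectivity = 73.3%
Y = 76.9 * 73.3 / 100
= 56.3677 %

56.3677 %


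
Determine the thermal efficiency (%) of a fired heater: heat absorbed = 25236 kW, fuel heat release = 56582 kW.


Furnace efficiency = Q_absorbed / Q_fuel * 100
= 25236 / 56582 * 100 = 44.60

44.60 %


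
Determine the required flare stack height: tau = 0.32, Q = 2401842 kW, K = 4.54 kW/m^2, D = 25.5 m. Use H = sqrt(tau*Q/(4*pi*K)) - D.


tau*Q/(4*pi*K) = 0.32 * 2401842 / (4 * pi * 4.54) = 13471.9
sqrt(13471.9) = 116.069
H = 116.069 - 25.5 = 90.57

90.57 m


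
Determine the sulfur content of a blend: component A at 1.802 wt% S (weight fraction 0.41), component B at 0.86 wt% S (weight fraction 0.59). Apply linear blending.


Linear sulfur blending: S_blend = x1*S1 + x2*S2
Contribution 1: 0.41 * 1.802 = 0.73882 wt%
Contribution 2: 0.59 * 0.86 = 0.5074 wt%
S_blend = 0.73882 + 0.5074 = 1.24622

1.24622 wt%


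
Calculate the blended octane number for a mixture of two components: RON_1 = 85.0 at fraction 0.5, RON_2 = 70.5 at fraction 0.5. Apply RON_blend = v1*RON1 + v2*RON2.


Linear blending: RON_blend = sum(vi * RONi)
Contribution 1: 0.5 * 85.0 = 42.5
Contribution 2: 0.5 * 70.5 = 35.25
RON_blend = 42.5 + 35.25 = 77.75

77.75


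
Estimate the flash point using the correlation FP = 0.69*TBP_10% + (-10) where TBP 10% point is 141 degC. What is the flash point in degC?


FP = 0.69 * 141 + (-10) = 87.29

87.29 degC


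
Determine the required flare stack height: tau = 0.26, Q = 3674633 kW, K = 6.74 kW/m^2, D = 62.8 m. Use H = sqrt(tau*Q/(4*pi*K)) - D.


tau*Q/(4*pi*K) = 0.26 * 3674633 / (4 * pi * 6.74) = 11280.2
sqrt(11280.2) = 106.208
H = 106.208 - 62.8 = 43.41

43.41 m


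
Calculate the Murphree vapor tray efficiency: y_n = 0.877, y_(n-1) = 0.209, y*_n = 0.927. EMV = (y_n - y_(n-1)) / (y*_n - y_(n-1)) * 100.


Murphree vapor efficiency: EMV = (y_n - y_(n-1)) / (y*_n - y_(n-1)) * 100
EMV = (0.877 - 0.209) / (0.927 - 0.209) * 100 = 0.668 / 0.718 * 100 = 93.04

93.04 %


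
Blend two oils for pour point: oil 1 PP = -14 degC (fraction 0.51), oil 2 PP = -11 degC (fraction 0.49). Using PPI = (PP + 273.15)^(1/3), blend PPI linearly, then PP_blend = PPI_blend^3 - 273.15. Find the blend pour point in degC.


PPI_1 = (-14 + 273.15)^(1/3) = 6.375541
PPI_2 = (-11 + 273.15)^(1/3) = 6.400049
PPI_blend = 0.51 * 6.375541 + 0.49 * 6.400049 = 6.38755
PP_blend = 6.38755^3 - 273.15 = 260.6171 - 273.15 = -12.53

-12.53 degC


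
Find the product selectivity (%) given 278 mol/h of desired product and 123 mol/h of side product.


Selectivity = desired / (desired + undesired) * 100
Total products = 278 + 123 = 401 mol/h
S = 278 / 401 * 100
= 0.6933 * 100
= 69.33 %

69.33 %


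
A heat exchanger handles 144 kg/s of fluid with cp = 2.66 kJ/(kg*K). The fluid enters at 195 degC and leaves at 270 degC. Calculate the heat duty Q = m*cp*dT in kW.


Q = m_dot * cp * delta_T
delta_T = 270 - 195 = 75 K
Q = 144 * 2.66 * 75
= 383.04 * 75
= 28728 kW

28728 kW


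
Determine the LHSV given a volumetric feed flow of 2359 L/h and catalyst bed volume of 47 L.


LHSV = volumetric feed rate / catalyst volume
= 2359 L/h / 47 L
= 50.19 h^-1

50.19 h^-1


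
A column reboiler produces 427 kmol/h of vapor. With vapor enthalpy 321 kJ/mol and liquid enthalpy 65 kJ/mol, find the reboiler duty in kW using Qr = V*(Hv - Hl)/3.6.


Qr = 427 * (321 - 65) / 3.6 = 427 * 256 / 3.6 = 30360

30360 kW


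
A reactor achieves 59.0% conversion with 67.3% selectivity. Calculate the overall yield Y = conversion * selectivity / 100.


Overall yield = conversion (%) * selectivity (%) / 100
Conversion = 59.0%, Selectivity = 67.3%
Y = 59.0 * 67.3 / 100
= 39.707 %

39.707 %


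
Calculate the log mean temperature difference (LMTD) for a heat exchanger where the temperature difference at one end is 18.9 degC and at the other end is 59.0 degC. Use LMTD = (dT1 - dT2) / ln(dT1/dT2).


LMTD = (dT1 - dT2) / ln(dT1/dT2)
= (18.9 - 59.0) / ln(18.9 / 59.0) = -40.1 / -1.13838 = 35.23

35.23 degC


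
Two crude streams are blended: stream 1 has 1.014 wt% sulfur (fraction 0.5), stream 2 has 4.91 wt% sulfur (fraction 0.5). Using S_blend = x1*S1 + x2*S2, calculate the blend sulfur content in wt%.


Linear sulfur blending: S_blend = x1*S1 + x2*S2
Contribution 1: 0.5 * 1.014 = 0.507 wt%
Contribution 2: 0.5 * 4.91 = 2.455 wt%
S_blend = 0.507 + 2.455 = 2.962

2.962 wt%


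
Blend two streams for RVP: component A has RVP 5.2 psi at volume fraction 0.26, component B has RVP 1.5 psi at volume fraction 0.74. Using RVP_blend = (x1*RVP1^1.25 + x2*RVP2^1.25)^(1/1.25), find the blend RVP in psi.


Chevron index: RVP_blend = (sum xi*RVPi^1.25)^(1/1.25)
RVP^1.25 terms: 0.26 * 5.2^1.25 + 0.74 * 1.5^1.25 = 3.27005
RVP_blend = 3.27005^(1/1.25) = 2.580

2.580 psi


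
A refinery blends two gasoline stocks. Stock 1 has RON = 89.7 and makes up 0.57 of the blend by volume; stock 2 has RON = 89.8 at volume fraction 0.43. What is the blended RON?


Linear blending: RON_blend = sum(vi * RONi)
Contribution 1: 0.57 * 89.7 = 51.129
Contribution 2: 0.43 * 89.8 = 38.614
RON_blend = 51.129 + 38.614 = 89.743

89.743


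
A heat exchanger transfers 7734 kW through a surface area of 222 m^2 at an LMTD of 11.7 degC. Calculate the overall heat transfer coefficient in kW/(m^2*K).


From Q = U*A*LMTD, U = Q / (A * LMTD)
U = 7734 / (222 * 11.7) = 7734 / 2597.4 = 2.978

2.978 kW/(m^2*K)


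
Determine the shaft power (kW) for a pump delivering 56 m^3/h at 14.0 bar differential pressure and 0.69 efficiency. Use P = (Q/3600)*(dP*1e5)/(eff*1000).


Q = 56 / 3600 = 0.0155556 m^3/s
P = 0.0155556 * (14.0 * 1e5) / 0.69 / 1000 = 31.56

31.56 kW


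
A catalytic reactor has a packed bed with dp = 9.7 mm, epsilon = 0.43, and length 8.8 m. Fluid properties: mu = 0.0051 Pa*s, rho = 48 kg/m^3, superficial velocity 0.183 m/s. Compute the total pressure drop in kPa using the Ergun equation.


dp = 9.7 mm = 0.0097 m
Viscous term = 150*0.0051*0.183*(1-0.43)^2 / (0.0097^2*0.43^3) = 6080.14
Inertial term = 1.75*48*0.183^2*(1-0.43) / (0.0097*0.43^3) = 2079.12
dP/L = 6080.14 + 2079.12 = 8159.26 Pa/m
dP = 8159.26 * 8.8 / 1000 = 71.80 kPa

71.80 kPa


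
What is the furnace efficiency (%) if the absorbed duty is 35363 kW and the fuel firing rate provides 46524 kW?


Furnace efficiency = Q_absorbed / Q_fuel * 100
= 35363 / 46524 * 100 = 76.01

76.01 %


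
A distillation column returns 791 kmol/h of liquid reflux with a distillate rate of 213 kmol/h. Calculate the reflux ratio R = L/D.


Reflux ratio definition: R = L / D (liquid returned / distillate withdrawn)
L = 791 kmol/h, D = 213 kmol/h
R = 791 / 213 = 3.714

3.714


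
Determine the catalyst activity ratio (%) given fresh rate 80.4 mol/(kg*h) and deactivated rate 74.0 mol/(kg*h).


Activity (%) = (rate_used / rate_fresh) * 100
rate_used = 74.0, rate_fresh = 80.4
= (74.0 / 80.4) * 100
= 0.9204 * 100 = 92.04

92.04 %


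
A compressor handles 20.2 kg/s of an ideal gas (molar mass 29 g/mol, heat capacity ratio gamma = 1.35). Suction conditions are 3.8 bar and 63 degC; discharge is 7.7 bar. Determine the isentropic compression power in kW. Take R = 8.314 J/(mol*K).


Isentropic work: W = m*(gamma/(gamma-1))*(R*T1/MW)*((P2/P1)^((gamma-1)/gamma) - 1)
T1 = 63 + 273.15 = 336.15 K
Pressure ratio = 7.7 / 3.8 = 2.02632
Exponent = (1.35 - 1)/1.35 = 0.259259
(P2/P1)^exp - 1 = 2.02632^0.259259 - 1 = 0.200928
W = 20.2 * 1.35 / 0.35 * 8.314 * 336.15 / 29 * 0.200928 = 1509

1509 kW


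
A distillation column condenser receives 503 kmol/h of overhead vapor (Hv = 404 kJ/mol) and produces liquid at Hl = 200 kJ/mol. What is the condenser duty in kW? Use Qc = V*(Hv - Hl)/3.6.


Qc = 503 * (404 - 200) / 3.6 = 503 * 204 / 3.6 = 28500

28500 kW


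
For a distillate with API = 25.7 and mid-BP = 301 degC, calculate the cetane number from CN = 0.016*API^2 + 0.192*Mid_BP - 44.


CN = 0.016 * 25.7^2 + 0.192 * 301 - 44
CN = 10.56784 + 57.792 - 44 = 24.35984

24.35984


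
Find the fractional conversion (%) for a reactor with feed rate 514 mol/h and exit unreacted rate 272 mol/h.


X = (F_in - F_out) / F_in * 100
Moles reacted = 514 - 272 = 242
X = 242 / 514 * 100
= 0.4708 * 100
= 47.08 %

47.08 %


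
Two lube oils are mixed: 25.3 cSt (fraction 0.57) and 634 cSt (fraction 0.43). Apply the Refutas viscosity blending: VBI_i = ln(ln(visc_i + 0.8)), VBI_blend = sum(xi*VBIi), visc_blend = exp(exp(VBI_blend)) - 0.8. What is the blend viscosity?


Refutas method: VBN_i = 14.534*ln(ln(visc_i + 0.8)) + 10.975, blended linearly by mass fraction; since VBN is linear in VBI_i = ln(ln(visc_i + 0.8)) and the fractions sum to 1, blend VBI directly: visc = exp(exp(VBI_blend)) - 0.8
VBI_1 = ln(ln(25.3 + 0.8)) = 1.18232
VBI_2 = ln(ln(634 + 0.8)) = 1.86459
VBI_blend = 0.57 * 1.18232 + 0.43 * 1.86459 = 1.4757
visc_blend = exp(exp(1.4757)) - 0.8 = 78.57

78.57 cSt


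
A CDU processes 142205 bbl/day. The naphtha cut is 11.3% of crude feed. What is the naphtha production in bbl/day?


Crude throughput = 142205 bbl/day
Fraction yield = 11.3%
yield = throughput * fraction / 100
yield = 142205 * 11.3 / 100 = 16069.165

16069.165 bbl/day


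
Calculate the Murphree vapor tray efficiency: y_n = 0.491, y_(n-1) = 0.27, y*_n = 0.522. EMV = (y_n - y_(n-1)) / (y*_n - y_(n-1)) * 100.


Murphree vapor efficiency: EMV = (y_n - y_(n-1)) / (y*_n - y_(n-1)) * 100
EMV = (0.491 - 0.27) / (0.522 - 0.27) * 100 = 0.221 / 0.252 * 100 = 87.70

87.70 %


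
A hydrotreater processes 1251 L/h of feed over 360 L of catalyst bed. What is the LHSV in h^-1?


LHSV = volumetric feed rate / catalyst volume
= 1251 L/h / 360 L
= 3.475 h^-1

3.475 h^-1


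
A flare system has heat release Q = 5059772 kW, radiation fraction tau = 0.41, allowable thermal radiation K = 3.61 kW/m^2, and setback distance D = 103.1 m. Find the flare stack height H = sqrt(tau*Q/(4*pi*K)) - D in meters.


tau*Q/(4*pi*K) = 0.41 * 5059772 / (4 * pi * 3.61) = 45729.6
sqrt(45729.6) = 213.845
H = 213.845 - 103.1 = 110.7

110.7 m


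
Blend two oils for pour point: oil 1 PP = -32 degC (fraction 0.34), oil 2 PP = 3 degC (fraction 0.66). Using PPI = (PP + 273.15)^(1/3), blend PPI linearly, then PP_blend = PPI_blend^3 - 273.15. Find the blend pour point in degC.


PPI_1 = (-32 + 273.15)^(1/3) = 6.224375
PPI_2 = (3 + 273.15)^(1/3) = 6.512009
PPI_blend = 0.34 * 6.224375 + 0.66 * 6.512009 = 6.414213
PP_blend = 6.414213^3 - 273.15 = 263.8944 - 273.15 = -9.26

-9.26 degC


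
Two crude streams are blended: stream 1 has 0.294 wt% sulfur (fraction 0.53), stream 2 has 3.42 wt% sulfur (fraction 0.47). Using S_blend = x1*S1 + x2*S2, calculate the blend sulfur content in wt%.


Linear sulfur blending: S_blend = x1*S1 + x2*S2
Contribution 1: 0.53 * 0.294 = 0.15582 wt%
Contribution 2: 0.47 * 3.42 = 1.6074 wt%
S_blend = 0.15582 + 1.6074 = 1.76322

1.76322 wt%


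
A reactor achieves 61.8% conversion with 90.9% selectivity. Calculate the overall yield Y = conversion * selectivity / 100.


Overall yield = conversion (%) * selectivity (%) / 100
Conversion = 61.8%, Selectivity = 90.9%
Y = 61.8 * 90.9 / 100
= 56.1762 %

56.1762 %


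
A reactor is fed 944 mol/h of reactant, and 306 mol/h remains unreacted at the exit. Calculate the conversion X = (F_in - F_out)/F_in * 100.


X = (F_in - F_out) / F_in * 100
Moles reacted = 944 - 306 = 638
X = 638 / 944 * 100
= 0.6758 * 100
= 67.58 %

67.58 %


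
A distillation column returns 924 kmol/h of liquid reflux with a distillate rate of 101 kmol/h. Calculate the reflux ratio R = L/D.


Reflux ratio definition: R = L / D (liquid returned / distillate withdrawn)
L = 924 kmol/h, D = 101 kmol/h
R = 924 / 101 = 9.149

9.149


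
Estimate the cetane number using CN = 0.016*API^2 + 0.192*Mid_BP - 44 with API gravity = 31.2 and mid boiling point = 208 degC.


CN = 0.016 * 31.2^2 + 0.192 * 208 - 44
CN = 15.57504 + 39.936 - 44 = 11.51104

11.51104


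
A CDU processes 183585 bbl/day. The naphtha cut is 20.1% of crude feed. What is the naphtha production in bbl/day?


Crude throughput = 183585 bbl/day
Fraction yield = 20.1%
yield = throughput * fraction / 100
yield = 183585 * 20.1 / 100 = 36900.585

36900.585 bbl/day


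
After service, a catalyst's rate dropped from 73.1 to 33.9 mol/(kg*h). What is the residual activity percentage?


Activity (%) = (rate_used / rate_fresh) * 100
rate_used = 33.9, rate_fresh = 73.1
= (33.9 / 73.1) * 100
= 0.4637 * 100 = 46.37

46.37 %


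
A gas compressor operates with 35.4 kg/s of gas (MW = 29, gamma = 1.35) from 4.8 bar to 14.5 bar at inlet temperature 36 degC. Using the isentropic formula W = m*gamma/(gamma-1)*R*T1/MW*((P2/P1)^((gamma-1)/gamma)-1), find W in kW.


Isentropic work: W = m*(gamma/(gamma-1))*(R*T1/MW)*((P2/P1)^((gamma-1)/gamma) - 1)
T1 = 36 + 273.15 = 309.15 K
Pressure ratio = 14.5 / 4.8 = 3.02083
Exponent = (1.35 - 1)/1.35 = 0.259259
(P2/P1)^exp - 1 = 3.02083^0.259259 - 1 = 0.331917
W = 35.4 * 1.35 / 0.35 * 8.314 * 309.15 / 29 * 0.331917 = 4017

4017 kW


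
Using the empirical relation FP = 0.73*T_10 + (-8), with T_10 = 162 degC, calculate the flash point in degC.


FP = 0.73 * 162 + (-8) = 110.26

110.26 degC


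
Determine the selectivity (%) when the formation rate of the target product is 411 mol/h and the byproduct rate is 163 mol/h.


Selectivity = desired / (desired + undesired) * 100
Total products = 411 + 163 = 574 mol/h
S = 411 / 574 * 100
= 0.7160 * 100
= 71.60 %

71.60 %


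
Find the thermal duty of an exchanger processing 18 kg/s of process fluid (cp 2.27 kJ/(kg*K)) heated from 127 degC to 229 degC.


Q = m_dot * cp * delta_T
delta_T = 229 - 127 = 102 K
Q = 18 * 2.27 * 102
= 40.86 * 102
= 4167.72 kW

4167.72 kW


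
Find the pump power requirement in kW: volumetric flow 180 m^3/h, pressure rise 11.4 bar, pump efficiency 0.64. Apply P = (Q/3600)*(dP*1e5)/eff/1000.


Q = 180 / 3600 = 0.05 m^3/s
P = 0.05 * (11.4 * 1e5) / 0.64 / 1000 = 89.06

89.06 kW


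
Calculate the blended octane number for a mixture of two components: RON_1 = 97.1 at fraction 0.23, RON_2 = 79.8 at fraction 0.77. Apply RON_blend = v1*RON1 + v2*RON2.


Linear blending: RON_blend = sum(vi * RONi)
Contribution 1: 0.23 * 97.1 = 22.333
Contribution 2: 0.77 * 79.8 = 61.446
RON_blend = 22.333 + 61.446 = 83.779

83.779


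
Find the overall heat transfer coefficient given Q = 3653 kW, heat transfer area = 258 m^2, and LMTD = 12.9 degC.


From Q = U*A*LMTD, U = Q / (A * LMTD)
U = 3653 / (258 * 12.9) = 3653 / 3328.2 = 1.098

1.098 kW/(m^2*K)


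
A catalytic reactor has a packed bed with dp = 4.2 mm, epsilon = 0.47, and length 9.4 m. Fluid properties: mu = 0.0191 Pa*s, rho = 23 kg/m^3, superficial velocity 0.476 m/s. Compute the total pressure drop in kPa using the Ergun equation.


dp = 4.2 mm = 0.0042 m
Viscous term = 150*0.0191*0.476*(1-0.47)^2 / (0.0042^2*0.47^3) = 209166
Inertial term = 1.75*23*0.476^2*(1-0.47) / (0.0042*0.47^3) = 11084.4
dP/L = 209166 + 11084.4 = 220250 Pa/m
dP = 220250 * 9.4 / 1000 = 2070 kPa

2070 kPa


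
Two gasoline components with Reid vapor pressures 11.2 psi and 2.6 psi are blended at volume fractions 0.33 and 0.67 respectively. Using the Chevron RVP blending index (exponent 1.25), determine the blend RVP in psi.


Chevron index: RVP_blend = (sum xi*RVPi^1.25)^(1/1.25)
RVP^1.25 terms: 0.33 * 11.2^1.25 + 0.67 * 2.6^1.25 = 8.97343
RVP_blend = 8.97343^(1/1.25) = 5.786

5.786 psi


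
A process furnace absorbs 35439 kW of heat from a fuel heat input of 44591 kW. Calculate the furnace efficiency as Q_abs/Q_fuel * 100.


Furnace efficiency = Q_absorbed / Q_fuel * 100
= 35439 / 44591 * 100 = 79.48

79.48 %


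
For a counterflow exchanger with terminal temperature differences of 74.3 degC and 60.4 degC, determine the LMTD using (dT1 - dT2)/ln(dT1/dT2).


LMTD = (dT1 - dT2) / ln(dT1/dT2)
= (74.3 - 60.4) / ln(74.3 / 60.4) = 13.9 / 0.207122 = 67.11

67.11 degC


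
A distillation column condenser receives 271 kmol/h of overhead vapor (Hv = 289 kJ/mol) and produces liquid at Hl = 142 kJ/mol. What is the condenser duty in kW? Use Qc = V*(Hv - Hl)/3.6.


Qc = 271 * (289 - 142) / 3.6 = 271 * 147 / 3.6 = 11070

11070 kW


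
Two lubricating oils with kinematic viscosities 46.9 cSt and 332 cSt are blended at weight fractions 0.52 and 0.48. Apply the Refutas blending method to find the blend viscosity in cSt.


Refutas method: VBN_i = 14.534*ln(ln(visc_i + 0.8)) + 10.975, blended linearly by mass fraction; since VBN is linear in VBI_i = ln(ln(visc_i + 0.8)) and the fractions sum to 1, blend VBI directly: visc = exp(exp(VBI_blend)) - 0.8
VBI_1 = ln(ln(46.9 + 0.8)) = 1.35194
VBI_2 = ln(ln(332 + 0.8)) = 1.75916
VBI_blend = 0.52 * 1.35194 + 0.48 * 1.75916 = 1.54741
visc_blend = exp(exp(1.54741)) - 0.8 = 109.1

109.1 cSt


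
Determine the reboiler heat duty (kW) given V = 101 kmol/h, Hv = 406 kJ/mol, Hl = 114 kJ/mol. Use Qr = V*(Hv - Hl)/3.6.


Qr = 101 * (406 - 114) / 3.6 = 101 * 292 / 3.6 = 8192

8192 kW


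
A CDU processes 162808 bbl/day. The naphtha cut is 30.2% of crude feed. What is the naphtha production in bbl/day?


Crude throughput = 162808 bbl/day
Fraction yield = 30.2%
yield = throughput * fraction / 100
yield = 162808 * 30.2 / 100 = 49168.016

49168.016 bbl/day


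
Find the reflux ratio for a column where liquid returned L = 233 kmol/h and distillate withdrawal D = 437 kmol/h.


Reflux ratio definition: R = L / D (liquid returned / distillate withdrawn)
L = 233 kmol/h, D = 437 kmol/h
R = 233 / 437 = 0.5332

0.5332


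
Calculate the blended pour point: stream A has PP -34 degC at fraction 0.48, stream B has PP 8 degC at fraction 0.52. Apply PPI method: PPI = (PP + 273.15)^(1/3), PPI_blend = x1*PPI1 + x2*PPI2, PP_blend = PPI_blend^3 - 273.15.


PPI_1 = (-34 + 273.15)^(1/3) = 6.20712
PPI_2 = (8 + 273.15)^(1/3) = 6.551077
PPI_blend = 0.48 * 6.20712 + 0.52 * 6.551077 = 6.385978
PP_blend = 6.385978^3 - 273.15 = 260.4247 - 273.15 = -12.73

-12.73 degC


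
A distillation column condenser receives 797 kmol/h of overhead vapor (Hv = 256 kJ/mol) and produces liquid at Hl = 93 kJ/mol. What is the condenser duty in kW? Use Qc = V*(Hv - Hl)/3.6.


Qc = 797 * (256 - 93) / 3.6 = 797 * 163 / 3.6 = 36090

36090 kW


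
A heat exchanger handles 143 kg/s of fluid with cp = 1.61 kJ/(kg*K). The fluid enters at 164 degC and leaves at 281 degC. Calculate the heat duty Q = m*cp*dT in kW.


Q = m_dot * cp * delta_T
delta_T = 281 - 164 = 117 K
Q = 143 * 1.61 * 117
= 230.23 * 117
= 26936.91 kW

26936.91 kW


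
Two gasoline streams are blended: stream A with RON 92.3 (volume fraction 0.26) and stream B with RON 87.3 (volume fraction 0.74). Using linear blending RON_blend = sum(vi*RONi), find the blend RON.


Linear blending: RON_blend = sum(vi * RONi)
Contribution 1: 0.26 * 92.3 = 23.998
Contribution 2: 0.74 * 87.3 = 64.602
RON_blend = 23.998 + 64.602 = 88.6

88.6


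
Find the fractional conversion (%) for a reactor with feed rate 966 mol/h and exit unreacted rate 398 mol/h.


X = (F_in - F_out) / F_in * 100
Moles reacted = 966 - 398 = 568
X = 568 / 966 * 100
= 0.5880 * 100
= 58.80 %

58.80 %


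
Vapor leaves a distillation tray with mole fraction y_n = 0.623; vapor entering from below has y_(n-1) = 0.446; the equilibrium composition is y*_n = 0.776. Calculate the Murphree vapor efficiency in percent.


Murphree vapor efficiency: EMV = (y_n - y_(n-1)) / (y*_n - y_(n-1)) * 100
EMV = (0.623 - 0.446) / (0.776 - 0.446) * 100 = 0.177 / 0.33 * 100 = 53.64

53.64 %


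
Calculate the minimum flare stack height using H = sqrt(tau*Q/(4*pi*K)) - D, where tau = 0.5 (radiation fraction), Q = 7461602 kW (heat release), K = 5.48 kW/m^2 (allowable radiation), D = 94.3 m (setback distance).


tau*Q/(4*pi*K) = 0.5 * 7461602 / (4 * pi * 5.48) = 54176.6
sqrt(54176.6) = 232.759
H = 232.759 - 94.3 = 138.5

138.5 m


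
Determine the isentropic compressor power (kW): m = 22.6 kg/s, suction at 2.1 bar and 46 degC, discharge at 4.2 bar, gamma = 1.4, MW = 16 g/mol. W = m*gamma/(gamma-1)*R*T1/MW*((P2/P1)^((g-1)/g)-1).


Isentropic work: W = m*(gamma/(gamma-1))*(R*T1/MW)*((P2/P1)^((gamma-1)/gamma) - 1)
T1 = 46 + 273.15 = 319.15 K
Pressure ratio = 4.2 / 2.1 = 2
Exponent = (1.4 - 1)/1.4 = 0.285714
(P2/P1)^exp - 1 = 2^0.285714 - 1 = 0.219013
W = 22.6 * 1.4 / 0.4 * 8.314 * 319.15 / 16 * 0.219013 = 2873

2873 kW


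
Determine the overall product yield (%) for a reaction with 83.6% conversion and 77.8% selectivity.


Overall yield = conversion (%) * selectivity (%) / 100
Conversion = 83.6%, Selectivity = 77.8%
Y = 83.6 * 77.8 / 100
= 65.0408 %

65.0408 %


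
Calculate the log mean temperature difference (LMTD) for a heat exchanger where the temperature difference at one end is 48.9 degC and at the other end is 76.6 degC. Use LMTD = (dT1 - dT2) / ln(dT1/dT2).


LMTD = (dT1 - dT2) / ln(dT1/dT2)
= (48.9 - 76.6) / ln(48.9 / 76.6) = -27.7 / -0.44882 = 61.72

61.72 degC


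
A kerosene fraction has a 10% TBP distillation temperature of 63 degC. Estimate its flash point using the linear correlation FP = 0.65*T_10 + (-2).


FP = 0.65 * 63 + (-2) = 38.95

38.95 degC


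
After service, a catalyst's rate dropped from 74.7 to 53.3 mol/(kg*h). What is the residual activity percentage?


Activity (%) = (rate_used / rate_fresh) * 100
rate_used = 53.3, rate_fresh = 74.7
= (53.3 / 74.7) * 100
= 0.7135 * 100 = 71.35

71.35 %


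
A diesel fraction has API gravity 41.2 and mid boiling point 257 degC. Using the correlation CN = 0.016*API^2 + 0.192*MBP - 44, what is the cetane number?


CN = 0.016 * 41.2^2 + 0.192 * 257 - 44
CN = 27.15904 + 49.344 - 44 = 32.50304

32.50304


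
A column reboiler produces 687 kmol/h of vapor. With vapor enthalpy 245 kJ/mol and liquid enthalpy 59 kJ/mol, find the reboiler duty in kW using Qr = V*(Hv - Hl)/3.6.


Qr = 687 * (245 - 59) / 3.6 = 687 * 186 / 3.6 = 35500

35500 kW


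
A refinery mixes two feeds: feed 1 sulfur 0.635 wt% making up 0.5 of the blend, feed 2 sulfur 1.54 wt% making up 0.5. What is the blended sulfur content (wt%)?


Linear sulfur blending: S_blend = x1*S1 + x2*S2
Contribution 1: 0.5 * 0.635 = 0.3175 wt%
Contribution 2: 0.5 * 1.54 = 0.77 wt%
S_blend = 0.3175 + 0.77 = 1.0875

1.0875 wt%


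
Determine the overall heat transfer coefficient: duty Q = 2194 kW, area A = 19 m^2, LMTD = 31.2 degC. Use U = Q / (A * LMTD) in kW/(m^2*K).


From Q = U*A*LMTD, U = Q / (A * LMTD)
U = 2194 / (19 * 31.2) = 2194 / 592.8 = 3.701

3.701 kW/(m^2*K)


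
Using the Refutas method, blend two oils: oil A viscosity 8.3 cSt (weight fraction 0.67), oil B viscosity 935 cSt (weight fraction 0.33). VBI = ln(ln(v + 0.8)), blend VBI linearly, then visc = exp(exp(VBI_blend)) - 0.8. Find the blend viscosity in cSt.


Refutas method: VBN_i = 14.534*ln(ln(visc_i + 0.8)) + 10.975, blended linearly by mass fraction; since VBN is linear in VBI_i = ln(ln(visc_i + 0.8)) and the fractions sum to 1, blend VBI directly: visc = exp(exp(VBI_blend)) - 0.8
VBI_1 = ln(ln(8.3 + 0.8)) = 0.792211
VBI_2 = ln(ln(935 + 0.8)) = 1.92299
VBI_blend = 0.67 * 0.792211 + 0.33 * 1.92299 = 1.16537
visc_blend = exp(exp(1.16537)) - 0.8 = 23.91

23.91 cSt


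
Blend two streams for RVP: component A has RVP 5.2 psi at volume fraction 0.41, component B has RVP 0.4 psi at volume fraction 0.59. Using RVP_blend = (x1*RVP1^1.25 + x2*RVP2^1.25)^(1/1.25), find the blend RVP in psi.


Chevron index: RVP_blend = (sum xi*RVPi^1.25)^(1/1.25)
RVP^1.25 terms: 0.41 * 5.2^1.25 + 0.59 * 0.4^1.25 = 3.40718
RVP_blend = 3.40718^(1/1.25) = 2.666

2.666 psi


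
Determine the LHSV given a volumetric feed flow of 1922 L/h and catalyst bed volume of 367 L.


LHSV = volumetric feed rate / catalyst volume
= 1922 L/h / 367 L
= 5.237 h^-1

5.237 h^-1


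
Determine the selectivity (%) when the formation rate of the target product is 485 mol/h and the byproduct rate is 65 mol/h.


Selectivity = desired / (desired + undesired) * 100
Total products = 485 + 65 = 550 mol/h
S = 485 / 550 * 100
= 0.8818 * 100
= 88.18 %

88.18 %


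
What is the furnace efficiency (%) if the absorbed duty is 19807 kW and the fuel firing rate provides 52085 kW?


Furnace efficiency = Q_absorbed / Q_fuel * 100
= 19807 / 52085 * 100 = 38.03

38.03 %


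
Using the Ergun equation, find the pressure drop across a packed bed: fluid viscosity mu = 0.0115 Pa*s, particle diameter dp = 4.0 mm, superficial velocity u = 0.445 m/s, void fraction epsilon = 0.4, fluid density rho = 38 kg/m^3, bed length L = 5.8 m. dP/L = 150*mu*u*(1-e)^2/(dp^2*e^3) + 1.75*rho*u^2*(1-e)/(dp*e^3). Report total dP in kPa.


dp = 4.0 mm = 0.004 m
Viscous term = 150*0.0115*0.445*(1-0.4)^2 / (0.004^2*0.4^3) = 269868
Inertial term = 1.75*38*0.445^2*(1-0.4) / (0.004*0.4^3) = 30864.1
dP/L = 269868 + 30864.1 = 300732 Pa/m
dP = 300732 * 5.8 / 1000 = 1744 kPa

1744 kPa


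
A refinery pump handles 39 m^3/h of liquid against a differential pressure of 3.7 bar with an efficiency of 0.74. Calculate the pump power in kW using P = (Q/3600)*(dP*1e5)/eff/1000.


Q = 39 / 3600 = 0.0108333 m^3/s
P = 0.0108333 * (3.7 * 1e5) / 0.74 / 1000 = 5.417

5.417 kW


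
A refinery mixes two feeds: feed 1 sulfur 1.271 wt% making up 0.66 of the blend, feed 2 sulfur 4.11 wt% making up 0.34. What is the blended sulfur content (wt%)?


Linear sulfur blending: S_blend = x1*S1 + x2*S2
Contribution 1: 0.66 * 1.271 = 0.83886 wt%
Contribution 2: 0.34 * 4.11 = 1.3974 wt%
S_blend = 0.83886 + 1.3974 = 2.23626

2.23626 wt%


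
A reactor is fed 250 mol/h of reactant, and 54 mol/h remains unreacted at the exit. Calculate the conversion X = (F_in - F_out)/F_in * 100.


X = (F_in - F_out) / F_in * 100
Moles reacted = 250 - 54 = 196
X = 196 / 250 * 100
= 0.7840 * 100
= 78.40 %

78.40 %


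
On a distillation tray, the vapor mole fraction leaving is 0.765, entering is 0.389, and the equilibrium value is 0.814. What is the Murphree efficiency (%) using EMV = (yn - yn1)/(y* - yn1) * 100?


Murphree vapor efficiency: EMV = (y_n - y_(n-1)) / (y*_n - y_(n-1)) * 100
EMV = (0.765 - 0.389) / (0.814 - 0.389) * 100 = 0.376 / 0.425 * 100 = 88.47

88.47 %


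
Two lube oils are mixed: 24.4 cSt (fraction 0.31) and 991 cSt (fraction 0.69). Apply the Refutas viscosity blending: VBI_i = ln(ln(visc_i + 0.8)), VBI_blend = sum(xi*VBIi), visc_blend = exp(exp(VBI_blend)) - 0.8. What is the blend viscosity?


Refutas method: VBN_i = 14.534*ln(ln(visc_i + 0.8)) + 10.975, blended linearly by mass fraction; since VBN is linear in VBI_i = ln(ln(visc_i + 0.8)) and the fractions sum to 1, blend VBI directly: visc = exp(exp(VBI_blend)) - 0.8
VBI_1 = ln(ln(24.4 + 0.8)) = 1.1715
VBI_2 = ln(ln(991 + 0.8)) = 1.93145
VBI_blend = 0.31 * 1.1715 + 0.69 * 1.93145 = 1.69587
visc_blend = exp(exp(1.69587)) - 0.8 = 232.3

232.3 cSt


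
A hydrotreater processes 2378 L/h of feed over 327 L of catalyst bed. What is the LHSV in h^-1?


LHSV = volumetric feed rate / catalyst volume
= 2378 L/h / 327 L
= 7.272 h^-1

7.272 h^-1


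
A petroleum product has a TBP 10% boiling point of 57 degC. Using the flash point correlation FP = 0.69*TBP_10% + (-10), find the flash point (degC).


FP = 0.69 * 57 + (-10) = 29.33

29.33 degC


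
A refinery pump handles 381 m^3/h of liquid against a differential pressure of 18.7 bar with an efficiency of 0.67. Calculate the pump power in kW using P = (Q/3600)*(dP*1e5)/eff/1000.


Q = 381 / 3600 = 0.105833 m^3/s
P = 0.105833 * (18.7 * 1e5) / 0.67 / 1000 = 295.4

295.4 kW


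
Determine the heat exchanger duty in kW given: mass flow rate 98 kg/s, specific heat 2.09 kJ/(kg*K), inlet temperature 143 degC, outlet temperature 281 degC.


Q = m_dot * cp * delta_T
delta_T = 281 - 143 = 138 K
Q = 98 * 2.09 * 138
= 204.82 * 138
= 28265.16 kW

28265.16 kW


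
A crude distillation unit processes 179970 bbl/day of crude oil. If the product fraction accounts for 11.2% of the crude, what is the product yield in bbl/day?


Crude throughput = 179970 bbl/day
Fraction yield = 11.2%
yield = throughput * fraction / 100
yield = 179970 * 11.2 / 100 = 20156.64

20156.64 bbl/day


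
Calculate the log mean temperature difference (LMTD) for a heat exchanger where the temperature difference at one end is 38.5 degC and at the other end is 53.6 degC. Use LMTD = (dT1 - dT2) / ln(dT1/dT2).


LMTD = (dT1 - dT2) / ln(dT1/dT2)
= (38.5 - 53.6) / ln(38.5 / 53.6) = -15.1 / -0.330891 = 45.63

45.63 degC


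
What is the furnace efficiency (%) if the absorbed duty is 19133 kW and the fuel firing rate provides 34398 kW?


Furnace efficiency = Q_absorbed / Q_fuel * 100
= 19133 / 34398 * 100 = 55.62

55.62 %


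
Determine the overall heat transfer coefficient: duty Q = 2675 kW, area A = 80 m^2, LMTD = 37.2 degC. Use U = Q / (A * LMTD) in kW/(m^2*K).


From Q = U*A*LMTD, U = Q / (A * LMTD)
U = 2675 / (80 * 37.2) = 2675 / 2976 = 0.8989

0.8989 kW/(m^2*K)


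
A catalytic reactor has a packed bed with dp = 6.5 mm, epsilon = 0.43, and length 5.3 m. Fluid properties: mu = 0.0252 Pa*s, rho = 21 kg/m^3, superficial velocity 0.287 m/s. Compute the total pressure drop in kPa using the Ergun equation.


dp = 6.5 mm = 0.0065 m
Viscous term = 150*0.0252*0.287*(1-0.43)^2 / (0.0065^2*0.43^3) = 104928
Inertial term = 1.75*21*0.287^2*(1-0.43) / (0.0065*0.43^3) = 3338.7
dP/L = 104928 + 3338.7 = 108267 Pa/m
dP = 108267 * 5.3 / 1000 = 573.8 kPa

573.8 kPa


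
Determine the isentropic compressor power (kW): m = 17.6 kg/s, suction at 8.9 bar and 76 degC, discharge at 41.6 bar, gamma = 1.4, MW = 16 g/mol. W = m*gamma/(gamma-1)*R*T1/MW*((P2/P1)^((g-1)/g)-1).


Isentropic work: W = m*(gamma/(gamma-1))*(R*T1/MW)*((P2/P1)^((gamma-1)/gamma) - 1)
T1 = 76 + 273.15 = 349.15 K
Pressure ratio = 41.6 / 8.9 = 4.67416
Exponent = (1.4 - 1)/1.4 = 0.285714
(P2/P1)^exp - 1 = 4.67416^0.285714 - 1 = 0.553616
W = 17.6 * 1.4 / 0.4 * 8.314 * 349.15 / 16 * 0.553616 = 6187

6187 kW


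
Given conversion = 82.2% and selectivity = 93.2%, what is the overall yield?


Overall yield = conversion (%) * selectivity (%) / 100
Conversion = 82.2%, Selectivity = 93.2%
Y = 82.2 * 93.2 / 100
= 76.6104 %

76.6104 %


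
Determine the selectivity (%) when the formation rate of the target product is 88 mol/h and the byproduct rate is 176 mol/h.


Selectivity = desired / (desired + undesired) * 100
Total products = 88 + 176 = 264 mol/h
S = 88 / 264 * 100
= 0.3333 * 100
= 33.33 %

33.33 %


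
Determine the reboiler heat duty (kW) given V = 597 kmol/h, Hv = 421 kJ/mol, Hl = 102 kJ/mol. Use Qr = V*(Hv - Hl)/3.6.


Qr = 597 * (421 - 102) / 3.6 = 597 * 319 / 3.6 = 52900

52900 kW


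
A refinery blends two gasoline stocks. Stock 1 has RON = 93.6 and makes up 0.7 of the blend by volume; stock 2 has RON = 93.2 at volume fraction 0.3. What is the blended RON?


Linear blending: RON_blend = sum(vi * RONi)
Contribution 1: 0.7 * 93.6 = 65.52
Contribution 2: 0.3 * 93.2 = 27.96
RON_blend = 65.52 + 27.96 = 93.48

93.48


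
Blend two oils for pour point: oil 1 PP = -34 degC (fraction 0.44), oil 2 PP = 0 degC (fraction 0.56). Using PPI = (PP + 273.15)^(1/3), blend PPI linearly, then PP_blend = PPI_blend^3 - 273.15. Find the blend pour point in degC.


PPI_1 = (-34 + 273.15)^(1/3) = 6.20712
PPI_2 = (0 + 273.15)^(1/3) = 6.488342
PPI_blend = 0.44 * 6.20712 + 0.56 * 6.488342 = 6.364604
PP_blend = 6.364604^3 - 273.15 = 257.8186 - 273.15 = -15.33

-15.33 degC


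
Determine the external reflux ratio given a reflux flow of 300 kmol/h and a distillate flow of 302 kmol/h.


Reflux ratio definition: R = L / D (liquid returned / distillate withdrawn)
L = 300 kmol/h, D = 302 kmol/h
R = 300 / 302 = 0.9934

0.9934


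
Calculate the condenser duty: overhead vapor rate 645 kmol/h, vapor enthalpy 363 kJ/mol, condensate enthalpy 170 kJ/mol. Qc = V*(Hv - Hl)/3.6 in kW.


Qc = 645 * (363 - 170) / 3.6 = 645 * 193 / 3.6 = 34580

34580 kW


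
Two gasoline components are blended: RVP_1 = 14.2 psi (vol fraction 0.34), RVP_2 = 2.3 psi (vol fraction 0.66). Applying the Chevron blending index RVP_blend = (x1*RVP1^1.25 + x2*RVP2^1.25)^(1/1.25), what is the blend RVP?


Chevron index: RVP_blend = (sum xi*RVPi^1.25)^(1/1.25)
RVP^1.25 terms: 0.34 * 14.2^1.25 + 0.66 * 2.3^1.25 = 11.2416
RVP_blend = 11.2416^(1/1.25) = 6.929

6.929 psi


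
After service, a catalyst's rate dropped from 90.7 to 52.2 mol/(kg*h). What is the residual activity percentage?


Activity (%) = (rate_used / rate_fresh) * 100
rate_used = 52.2, rate_fresh = 90.7
= (52.2 / 90.7) * 100
= 0.5755 * 100 = 57.55

57.55 %


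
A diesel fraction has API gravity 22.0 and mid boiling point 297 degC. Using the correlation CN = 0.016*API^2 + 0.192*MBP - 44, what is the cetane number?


CN = 0.016 * 22.0^2 + 0.192 * 297 - 44
CN = 7.744 + 57.024 - 44 = 20.768

20.768


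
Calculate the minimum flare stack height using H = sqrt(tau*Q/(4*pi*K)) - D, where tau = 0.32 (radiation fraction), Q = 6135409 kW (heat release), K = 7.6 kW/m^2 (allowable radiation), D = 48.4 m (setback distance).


tau*Q/(4*pi*K) = 0.32 * 6135409 / (4 * pi * 7.6) = 20557.5
sqrt(20557.5) = 143.379
H = 143.379 - 48.4 = 94.98

94.98 m


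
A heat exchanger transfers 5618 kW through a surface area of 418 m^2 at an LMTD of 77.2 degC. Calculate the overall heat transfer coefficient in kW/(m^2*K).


From Q = U*A*LMTD, U = Q / (A * LMTD)
U = 5618 / (418 * 77.2) = 5618 / 32269.6 = 0.1741

0.1741 kW/(m^2*K)


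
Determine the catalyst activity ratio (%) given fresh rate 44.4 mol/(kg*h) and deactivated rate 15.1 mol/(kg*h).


Activity (%) = (rate_used / rate_fresh) * 100
rate_used = 15.1, rate_fresh = 44.4
= (15.1 / 44.4) * 100
= 0.3401 * 100 = 34.01

34.01 %


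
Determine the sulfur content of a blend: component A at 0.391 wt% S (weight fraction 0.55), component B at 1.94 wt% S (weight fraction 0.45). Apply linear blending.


Linear sulfur blending: S_blend = x1*S1 + x2*S2
Contribution 1: 0.55 * 0.391 = 0.21505 wt%
Contribution 2: 0.45 * 1.94 = 0.873 wt%
S_blend = 0.21505 + 0.873 = 1.08805

1.08805 wt%


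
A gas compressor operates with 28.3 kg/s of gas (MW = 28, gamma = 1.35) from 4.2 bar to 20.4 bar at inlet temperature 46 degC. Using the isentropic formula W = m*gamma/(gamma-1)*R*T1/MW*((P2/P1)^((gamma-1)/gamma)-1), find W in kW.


Isentropic work: W = m*(gamma/(gamma-1))*(R*T1/MW)*((P2/P1)^((gamma-1)/gamma) - 1)
T1 = 46 + 273.15 = 319.15 K
Pressure ratio = 20.4 / 4.2 = 4.85714
Exponent = (1.35 - 1)/1.35 = 0.259259
(P2/P1)^exp - 1 = 4.85714^0.259259 - 1 = 0.506435
W = 28.3 * 1.35 / 0.35 * 8.314 * 319.15 / 28 * 0.506435 = 5239

5239 kW
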